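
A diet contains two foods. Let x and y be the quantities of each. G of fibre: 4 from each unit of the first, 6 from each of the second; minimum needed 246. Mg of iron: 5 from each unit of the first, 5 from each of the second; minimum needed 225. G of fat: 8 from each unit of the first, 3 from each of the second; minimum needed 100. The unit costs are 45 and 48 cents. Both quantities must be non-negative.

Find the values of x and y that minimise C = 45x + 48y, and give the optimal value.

x = 12, y = 33, minimum C = 2124

The feasible region is unbounded (it extends along (0, 1), (1, 0)), but C strictly increases along every unbounded feasible direction, so there is no improving ray and the minimum is attained at a vertex.

The optimum lies where 4x + 6y = 246 and 5x + 5y = 225.
Solving simultaneously gives x = 12, y = 33.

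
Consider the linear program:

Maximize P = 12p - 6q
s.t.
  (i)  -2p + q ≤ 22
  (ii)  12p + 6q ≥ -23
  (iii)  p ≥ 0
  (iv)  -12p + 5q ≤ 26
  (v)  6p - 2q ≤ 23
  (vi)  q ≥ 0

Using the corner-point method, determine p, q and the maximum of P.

Vertices and P = 12p - 6q:
  (0, 26/5) → P = -156/5
  (0, 0) → P = 0
  (167/6, 72) → P = -98
  (23/6, 0) → P = 46

The optimum lies where 6p - 2q = 23 and q = 0.
Solving simultaneously gives p = 23/6, q = 0.

p = 23/6, q = 0, maximum P = 46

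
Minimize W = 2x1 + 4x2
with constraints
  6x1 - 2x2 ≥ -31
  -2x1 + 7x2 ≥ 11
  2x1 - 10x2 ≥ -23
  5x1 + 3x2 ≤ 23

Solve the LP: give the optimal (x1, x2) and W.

Vertices and W = 2x1 + 4x2:
  (-195/38, 2/19) → W = -187/19
  (-33/7, 19/14) → W = -4
  (128/41, 101/41) → W = 660/41
  (23/8, 23/8) → W = 69/4

x1 = -195/38, x2 = 2/19, minimum W = -187/19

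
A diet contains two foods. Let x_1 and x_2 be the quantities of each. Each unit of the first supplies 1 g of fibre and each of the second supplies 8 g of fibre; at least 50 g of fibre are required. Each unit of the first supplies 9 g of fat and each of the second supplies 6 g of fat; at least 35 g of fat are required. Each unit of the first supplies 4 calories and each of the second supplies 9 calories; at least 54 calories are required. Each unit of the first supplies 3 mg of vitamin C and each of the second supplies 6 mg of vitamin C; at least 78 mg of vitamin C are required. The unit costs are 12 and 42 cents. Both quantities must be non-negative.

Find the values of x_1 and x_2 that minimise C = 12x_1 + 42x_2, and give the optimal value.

Feasible corners and C = 12x_1 + 42x_2:
  (0, 13) → C = 546
  (50, 0) → C = 600
  (18, 4) → C = 384
The feasible region is unbounded (it extends along (0, 1), (1, 0)), but C strictly increases along every unbounded feasible direction, so there is no improving ray and the minimum is attained at a vertex.

The binding constraints are x_1 + 8x_2 = 50 and 3x_1 + 6x_2 = 78.
Solving simultaneously gives x_1 = 18, x_2 = 4.

x_1 = 18, x_2 = 4, minimum C = 384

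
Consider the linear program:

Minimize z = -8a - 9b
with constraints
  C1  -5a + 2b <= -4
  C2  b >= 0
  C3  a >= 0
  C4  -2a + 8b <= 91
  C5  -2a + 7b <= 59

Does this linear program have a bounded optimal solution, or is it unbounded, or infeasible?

unbounded

From the feasible point (4/5, 0), moving in the direction (1, 0) keeps every constraint satisfied while z decreases without bound.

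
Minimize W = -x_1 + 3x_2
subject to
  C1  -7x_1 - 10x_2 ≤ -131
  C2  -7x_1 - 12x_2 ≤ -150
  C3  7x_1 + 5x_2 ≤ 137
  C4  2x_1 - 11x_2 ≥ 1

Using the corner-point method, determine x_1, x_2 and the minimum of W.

x_1 = 894/49, x_2 = 13/7, minimum W = -621/49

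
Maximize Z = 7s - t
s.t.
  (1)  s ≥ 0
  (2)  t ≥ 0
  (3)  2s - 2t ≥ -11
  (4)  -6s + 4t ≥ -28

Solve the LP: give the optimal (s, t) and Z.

s = 25, t = 61/2, maximum Z = 289/2

Corner points and Z = 7s - t:
  (0, 0) → Z = 0
  (0, 11/2) → Z = -11/2
  (14/3, 0) → Z = 98/3
  (25, 61/2) → Z = 289/2

The binding constraints are 2s - 2t = -11 and -6s + 4t = -28.
Solving simultaneously gives s = 25, t = 61/2.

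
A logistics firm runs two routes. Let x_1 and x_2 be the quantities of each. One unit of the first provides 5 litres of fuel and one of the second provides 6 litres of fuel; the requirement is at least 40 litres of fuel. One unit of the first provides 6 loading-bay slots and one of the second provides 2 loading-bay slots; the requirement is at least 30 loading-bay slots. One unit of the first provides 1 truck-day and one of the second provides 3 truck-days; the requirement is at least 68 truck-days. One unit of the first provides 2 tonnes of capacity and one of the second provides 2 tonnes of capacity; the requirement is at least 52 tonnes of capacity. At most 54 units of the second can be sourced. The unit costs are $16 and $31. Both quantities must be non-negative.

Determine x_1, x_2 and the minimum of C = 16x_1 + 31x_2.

x_1 = 5, x_2 = 21, minimum C = 731

The feasible region is unbounded (it extends along (1, 0)), but C strictly increases along every unbounded feasible direction, so there is no improving ray and the minimum is attained at a vertex.

At the optimal vertex, x_1 + 3x_2 = 68 and 2x_1 + 2x_2 = 52.
Solving simultaneously gives x_1 = 5, x_2 = 21.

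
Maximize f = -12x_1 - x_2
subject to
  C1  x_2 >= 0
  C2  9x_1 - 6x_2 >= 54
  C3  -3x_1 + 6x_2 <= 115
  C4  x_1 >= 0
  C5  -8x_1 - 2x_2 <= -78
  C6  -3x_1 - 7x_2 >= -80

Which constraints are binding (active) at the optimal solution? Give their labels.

C2 and C5

Feasible corners and f = -12x_1 - x_2:
  (39/4, 0) → f = -117
  (80/3, 0) → f = -320
  (96/11, 45/11) → f = -1197/11
  (286/27, 62/9) → f = -134

The maximum is at (96/11, 45/11). Substituting into each constraint, equality holds for C2 and C5; the remaining constraints have slack.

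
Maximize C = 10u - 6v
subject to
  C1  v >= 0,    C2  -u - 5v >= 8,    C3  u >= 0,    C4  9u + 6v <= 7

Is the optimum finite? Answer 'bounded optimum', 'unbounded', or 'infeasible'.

The boundaries v = 0 and -u - 5v = 8 meet at (-8, 0), but that point violates u ≥ 0. Every candidate vertex is excluded by some other constraint, so the feasible region is empty.

infeasible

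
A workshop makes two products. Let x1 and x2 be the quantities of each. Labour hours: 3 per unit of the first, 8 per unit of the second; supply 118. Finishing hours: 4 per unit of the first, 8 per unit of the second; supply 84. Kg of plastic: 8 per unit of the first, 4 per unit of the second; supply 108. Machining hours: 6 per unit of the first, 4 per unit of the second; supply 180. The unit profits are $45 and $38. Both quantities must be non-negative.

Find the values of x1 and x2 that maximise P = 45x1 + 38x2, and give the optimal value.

Corner points and P = 45x1 + 38x2:
  (0, 0) → P = 0
  (0, 21/2) → P = 399
  (27/2, 0) → P = 1215/2
  (11, 5) → P = 685

The optimum lies where 4x1 + 8x2 = 84 and 8x1 + 4x2 = 108.
Solving simultaneously gives x1 = 11, x2 = 5.

x1 = 11, x2 = 5, maximum P = 685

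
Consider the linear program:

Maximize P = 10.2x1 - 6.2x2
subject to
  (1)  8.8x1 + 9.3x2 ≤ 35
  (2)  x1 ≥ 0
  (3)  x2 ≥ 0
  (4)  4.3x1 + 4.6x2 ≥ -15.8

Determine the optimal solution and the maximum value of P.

x1 = 175/44, x2 = 0, maximum P = 1785/44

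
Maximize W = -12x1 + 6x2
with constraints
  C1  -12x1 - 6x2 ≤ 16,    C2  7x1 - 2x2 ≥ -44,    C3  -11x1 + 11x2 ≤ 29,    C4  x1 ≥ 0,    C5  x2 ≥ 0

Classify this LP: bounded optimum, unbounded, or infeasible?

bounded optimum

Feasible corners and W = -12x1 + 6x2:
  (0, 29/11) → W = 174/11
  (0, 0) → W = 0
The feasible region has finitely many vertices and no improving ray; the maximum is 174/11 at (0, 29/11).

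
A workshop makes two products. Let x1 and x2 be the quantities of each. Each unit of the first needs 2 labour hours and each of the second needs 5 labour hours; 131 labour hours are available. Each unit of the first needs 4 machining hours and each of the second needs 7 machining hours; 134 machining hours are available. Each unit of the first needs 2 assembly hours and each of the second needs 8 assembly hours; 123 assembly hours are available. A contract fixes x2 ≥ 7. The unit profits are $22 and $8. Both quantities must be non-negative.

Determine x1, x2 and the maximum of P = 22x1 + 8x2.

Feasible corners and P = 22x1 + 8x2:
  (0, 123/8) → P = 123
  (0, 7) → P = 56
  (211/18, 112/9) → P = 3217/9
  (85/4, 7) → P = 1047/2

x1 = 85/4, x2 = 7, maximum P = 1047/2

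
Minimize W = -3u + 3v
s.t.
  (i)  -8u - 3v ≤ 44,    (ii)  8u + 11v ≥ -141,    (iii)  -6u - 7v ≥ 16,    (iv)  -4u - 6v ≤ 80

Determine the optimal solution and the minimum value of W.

Extreme points and W = -3u + 3v:
  (-61/64, -97/8) → W = -2145/64
  (-130/19, 68/19) → W = 594/19
  (17/2, -19) → W = -165/2
  (58, -52) → W = -330

The optimum lies where -6u - 7v = 16 and -4u - 6v = 80.
Solving simultaneously gives u = 58, v = -52.

u = 58, v = -52, minimum W = -330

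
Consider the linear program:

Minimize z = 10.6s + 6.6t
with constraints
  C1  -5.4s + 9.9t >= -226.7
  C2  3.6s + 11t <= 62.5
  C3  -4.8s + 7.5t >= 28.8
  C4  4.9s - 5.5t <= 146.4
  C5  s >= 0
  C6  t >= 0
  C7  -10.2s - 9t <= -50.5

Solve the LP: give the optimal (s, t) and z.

s = 0, t = 101/18, minimum z = 1111/30

Corner points and z = 10.6s + 6.6t:
  (1013/532, 3364/665) → z = 712493/13300
  (0, 125/22) → z = 75/2
  (797/798, 8936/1995) → z = 800981/19950
  (0, 101/18) → z = 1111/30

At the optimal vertex, s = 0 and -10.2s - 9t = -50.5.
Solving simultaneously gives s = 0, t = 101/18.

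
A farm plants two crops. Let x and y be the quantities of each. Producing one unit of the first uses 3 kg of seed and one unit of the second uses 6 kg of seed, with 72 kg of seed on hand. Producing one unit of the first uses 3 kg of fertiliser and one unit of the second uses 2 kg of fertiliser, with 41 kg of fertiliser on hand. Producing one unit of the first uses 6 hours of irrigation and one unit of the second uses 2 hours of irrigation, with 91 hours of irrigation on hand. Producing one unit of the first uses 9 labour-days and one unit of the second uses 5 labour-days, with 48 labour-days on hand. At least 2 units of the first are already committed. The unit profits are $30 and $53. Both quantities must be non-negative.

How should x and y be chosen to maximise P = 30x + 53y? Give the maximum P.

x = 2, y = 6, maximum P = 378

Feasible corners and P = 30x + 53y:
  (16/3, 0) → P = 160
  (2, 0) → P = 60
  (2, 6) → P = 378

The optimum lies where 9x + 5y = 48 and x = 2.
Solving simultaneously gives x = 2, y = 6.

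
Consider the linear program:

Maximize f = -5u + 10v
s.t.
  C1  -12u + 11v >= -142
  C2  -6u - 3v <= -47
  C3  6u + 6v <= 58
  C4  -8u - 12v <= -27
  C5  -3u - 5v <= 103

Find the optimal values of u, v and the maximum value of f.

u = 6, v = 11/3, maximum f = 20/3

Vertices and f = -5u + 10v:
  (943/102, -48/17) → f = -7595/102
  (745/69, -26/23) → f = -4505/69
  (6, 11/3) → f = 20/3

The optimum lies where -6u - 3v = -47 and 6u + 6v = 58.
Solving simultaneously gives u = 6, v = 11/3.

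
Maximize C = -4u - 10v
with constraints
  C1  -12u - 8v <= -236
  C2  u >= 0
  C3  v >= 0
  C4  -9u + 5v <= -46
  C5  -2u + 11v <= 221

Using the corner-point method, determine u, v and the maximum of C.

u = 59/3, v = 0, maximum C = -236/3

Corner points and C = -4u - 10v:
  (59/3, 0) → C = -236/3
  (129/11, 131/11) → C = -166
  (1611/89, 2081/89) → C = -27254/89
The feasible region is unbounded (it extends along (11, 2), (1, 0)), but C strictly decreases along every unbounded feasible direction, so there is no improving ray and the maximum is attained at a vertex.

The optimum lies where -12u - 8v = -236 and v = 0.
Solving simultaneously gives u = 59/3, v = 0.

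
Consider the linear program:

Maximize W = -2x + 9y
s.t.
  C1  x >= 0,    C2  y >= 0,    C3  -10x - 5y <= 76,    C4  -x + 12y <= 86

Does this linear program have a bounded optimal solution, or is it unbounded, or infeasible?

bounded optimum

Feasible corners and W = -2x + 9y:
  (0, 0) → W = 0
  (0, 43/6) → W = 129/2
The feasible region has finitely many vertices and no improving ray; the maximum is 129/2 at (0, 43/6).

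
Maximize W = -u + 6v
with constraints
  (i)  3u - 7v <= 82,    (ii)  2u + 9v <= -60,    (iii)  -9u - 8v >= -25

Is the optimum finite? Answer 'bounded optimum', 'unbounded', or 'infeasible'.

unbounded

From the feasible point (318/41, -344/41), moving in the direction (-9, 2) keeps every constraint satisfied while W increases without bound.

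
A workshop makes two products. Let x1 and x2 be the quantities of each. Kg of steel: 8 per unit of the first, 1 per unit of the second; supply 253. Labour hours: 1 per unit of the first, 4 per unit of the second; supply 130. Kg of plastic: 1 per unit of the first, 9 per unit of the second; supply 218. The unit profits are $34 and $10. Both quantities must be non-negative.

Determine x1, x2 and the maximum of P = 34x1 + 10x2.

x1 = 29, x2 = 21, maximum P = 1196

Extreme points and P = 34x1 + 10x2:
  (0, 0) → P = 0
  (0, 218/9) → P = 2180/9
  (253/8, 0) → P = 4301/4
  (29, 21) → P = 1196

The binding constraints are 8x1 + x2 = 253 and x1 + 9x2 = 218.
Solving simultaneously gives x1 = 29, x2 = 21.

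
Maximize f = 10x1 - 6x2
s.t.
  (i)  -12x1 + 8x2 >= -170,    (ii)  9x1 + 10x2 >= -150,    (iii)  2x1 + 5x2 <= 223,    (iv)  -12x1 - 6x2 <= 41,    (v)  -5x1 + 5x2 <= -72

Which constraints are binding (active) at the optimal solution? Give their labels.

Corner points and f = 10x1 - 6x2:
  (173/42, -211/14) → f = 2764/21
  (137/10, -7/10) → f = 706/5
  (227/90, -1069/90) → f = 4342/45

The maximum is at (137/10, -7/10). Substituting into each constraint, equality holds for (i) and (v); the remaining constraints have slack.

(i) and (v)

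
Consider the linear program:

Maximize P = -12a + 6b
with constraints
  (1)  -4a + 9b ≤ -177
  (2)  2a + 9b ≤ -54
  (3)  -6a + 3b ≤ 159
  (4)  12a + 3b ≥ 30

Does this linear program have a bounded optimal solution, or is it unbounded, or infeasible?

bounded optimum

Extreme points and P = -12a + 6b:
  (41/2, -95/9) → P = -928/3
  (267/40, -167/10) → P = -1803/10
The feasible region has finitely many vertices and no improving ray; the maximum is -1803/10 at (267/40, -167/10).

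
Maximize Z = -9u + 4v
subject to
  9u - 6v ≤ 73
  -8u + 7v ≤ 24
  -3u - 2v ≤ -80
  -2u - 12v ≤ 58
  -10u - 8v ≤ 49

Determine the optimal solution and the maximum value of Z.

Vertices and Z = -9u + 4v:
  (131/3, 160/3) → Z = -539/3
  (313/18, 167/12) → Z = -605/6
  (512/37, 712/37) → Z = -1760/37

The binding constraints are -8u + 7v = 24 and -3u - 2v = -80.
Solving simultaneously gives u = 512/37, v = 712/37.

u = 512/37, v = 712/37, maximum Z = -1760/37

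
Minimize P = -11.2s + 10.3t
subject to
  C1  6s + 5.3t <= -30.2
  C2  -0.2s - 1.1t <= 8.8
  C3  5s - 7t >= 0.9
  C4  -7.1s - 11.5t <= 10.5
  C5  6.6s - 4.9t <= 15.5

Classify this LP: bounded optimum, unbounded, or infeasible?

The boundaries 6s + 5.3t = -30.2 and 5s - 7t = 0.9 meet at (-20663/6850, -1564/685), but that point violates -7.1s - 11.5t ≤ 10.5. Every candidate vertex is excluded by some other constraint, so the feasible region is empty.

infeasible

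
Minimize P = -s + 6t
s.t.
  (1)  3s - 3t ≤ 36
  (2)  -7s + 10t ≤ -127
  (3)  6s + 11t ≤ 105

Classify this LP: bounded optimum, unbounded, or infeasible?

From the feasible point (-7/3, -43/3), moving in the direction (-3, -3) keeps every constraint satisfied while P decreases without bound.

unbounded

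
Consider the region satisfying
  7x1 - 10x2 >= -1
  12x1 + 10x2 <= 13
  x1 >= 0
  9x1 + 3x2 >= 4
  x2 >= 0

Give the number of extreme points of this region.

Intersecting each pair of boundary lines and keeping only the points that satisfy every inequality leaves:
  (12/19, 103/190)
  (1/3, 1/3)
  (13/12, 0)
  (4/9, 0)

4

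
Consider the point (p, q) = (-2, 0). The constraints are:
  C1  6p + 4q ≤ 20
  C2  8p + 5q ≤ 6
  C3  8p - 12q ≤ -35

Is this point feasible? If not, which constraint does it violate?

not feasible — violates C3

Constraint C3: 8p - 12q = -16, which is not ≤ -35. All other constraints are satisfied.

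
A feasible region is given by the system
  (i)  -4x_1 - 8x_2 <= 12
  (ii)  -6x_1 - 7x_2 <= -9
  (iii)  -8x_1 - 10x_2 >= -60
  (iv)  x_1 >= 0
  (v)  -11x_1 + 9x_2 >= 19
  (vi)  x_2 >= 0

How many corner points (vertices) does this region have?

3

The feasible vertices (each the meet of two boundaries and inside every other half-plane) are:
  (0, 6)
  (25/13, 58/13)
  (0, 19/9)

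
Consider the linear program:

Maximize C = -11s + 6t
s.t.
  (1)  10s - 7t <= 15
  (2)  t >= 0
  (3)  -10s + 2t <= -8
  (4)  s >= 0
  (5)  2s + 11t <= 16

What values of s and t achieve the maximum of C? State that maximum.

Extreme points and C = -11s + 6t:
  (3/2, 0) → C = -33/2
  (277/124, 65/62) → C = -2267/124
  (4/5, 0) → C = -44/5
  (20/19, 24/19) → C = -4

The binding constraints are -10s + 2t = -8 and 2s + 11t = 16.
Solving simultaneously gives s = 20/19, t = 24/19.

s = 20/19, t = 24/19, maximum C = -4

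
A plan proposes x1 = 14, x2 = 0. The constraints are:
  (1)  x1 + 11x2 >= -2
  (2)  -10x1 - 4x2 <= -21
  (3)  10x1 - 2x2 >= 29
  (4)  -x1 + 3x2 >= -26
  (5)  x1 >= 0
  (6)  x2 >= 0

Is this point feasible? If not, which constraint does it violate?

feasible

(1): 14 ≥ -2 ✓
(2): -140 ≤ -21 ✓
(3): 140 ≥ 29 ✓
(4): -14 ≥ -26 ✓
(5): 14 ≥ 0 ✓
(6): 0 ≥ 0 ✓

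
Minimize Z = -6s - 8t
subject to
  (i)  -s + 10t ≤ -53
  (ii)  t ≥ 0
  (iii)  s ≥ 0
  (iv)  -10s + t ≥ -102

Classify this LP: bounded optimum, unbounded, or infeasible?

The boundaries -s + 10t = -53 and t = 0 meet at (53, 0), but that point violates -10s + t ≥ -102. Every candidate vertex is excluded by some other constraint, so the feasible region is empty.

infeasible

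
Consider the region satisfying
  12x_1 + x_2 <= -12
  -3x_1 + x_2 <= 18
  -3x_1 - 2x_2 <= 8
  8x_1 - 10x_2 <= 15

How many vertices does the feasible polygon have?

4

Intersecting each pair of boundary lines and keeping only the points that satisfy every inequality leaves:
  (-2, 12)
  (-105/128, -69/32)
  (-44/9, 10/3)
  (-25/23, -109/46)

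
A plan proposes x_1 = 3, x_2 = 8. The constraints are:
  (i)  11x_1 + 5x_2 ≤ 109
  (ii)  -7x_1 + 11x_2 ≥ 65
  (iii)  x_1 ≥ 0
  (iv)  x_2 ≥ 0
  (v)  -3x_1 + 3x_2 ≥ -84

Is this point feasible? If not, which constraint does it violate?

(i): 73 ≤ 109 ✓
(ii): 67 ≥ 65 ✓
(iii): 3 ≥ 0 ✓
(iv): 8 ≥ 0 ✓
(v): 15 ≥ -84 ✓

feasible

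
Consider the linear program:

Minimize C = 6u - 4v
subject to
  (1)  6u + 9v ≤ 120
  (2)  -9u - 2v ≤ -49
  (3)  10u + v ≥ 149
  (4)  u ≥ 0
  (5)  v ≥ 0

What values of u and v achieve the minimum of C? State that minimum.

Vertices and C = 6u - 4v:
  (407/28, 51/14) → C = 1017/14
  (20, 0) → C = 120
  (149/10, 0) → C = 447/5

u = 407/28, v = 51/14, minimum C = 1017/14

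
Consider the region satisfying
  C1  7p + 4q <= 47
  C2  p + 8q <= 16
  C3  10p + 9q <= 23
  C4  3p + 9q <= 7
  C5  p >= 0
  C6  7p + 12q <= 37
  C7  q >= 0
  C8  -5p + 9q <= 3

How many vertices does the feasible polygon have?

Intersecting each pair of boundary lines and keeping only the points that satisfy every inequality leaves:
  (16/7, 1/63)
  (23/10, 0)
  (1/2, 11/18)
  (0, 0)
  (0, 1/3)

5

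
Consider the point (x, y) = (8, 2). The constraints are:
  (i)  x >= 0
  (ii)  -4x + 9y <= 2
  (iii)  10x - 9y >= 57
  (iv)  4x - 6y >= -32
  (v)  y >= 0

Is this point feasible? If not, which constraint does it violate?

feasible

(i): 8 ≥ 0 ✓
(ii): -14 ≤ 2 ✓
(iii): 62 ≥ 57 ✓
(iv): 20 ≥ -32 ✓
(v): 2 ≥ 0 ✓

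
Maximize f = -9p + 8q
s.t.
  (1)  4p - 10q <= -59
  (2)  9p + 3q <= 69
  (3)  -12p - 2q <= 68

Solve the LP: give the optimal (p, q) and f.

p = -19, q = 80, maximum f = 811

Feasible corners and f = -9p + 8q:
  (171/34, 269/34) → f = 613/34
  (-399/64, 109/32) → f = 5335/64
  (-19, 80) → f = 811

At the optimal vertex, 9p + 3q = 69 and -12p - 2q = 68.
Solving simultaneously gives p = -19, q = 80.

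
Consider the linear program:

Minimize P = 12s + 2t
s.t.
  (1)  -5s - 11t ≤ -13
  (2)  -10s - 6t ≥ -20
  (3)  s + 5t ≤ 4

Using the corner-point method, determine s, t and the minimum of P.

s = 3/2, t = 1/2, minimum P = 19

Extreme points and P = 12s + 2t:
  (71/40, 3/8) → P = 441/20
  (3/2, 1/2) → P = 19
  (19/11, 5/11) → P = 238/11

At the optimal vertex, -5s - 11t = -13 and s + 5t = 4.
Solving simultaneously gives s = 3/2, t = 1/2.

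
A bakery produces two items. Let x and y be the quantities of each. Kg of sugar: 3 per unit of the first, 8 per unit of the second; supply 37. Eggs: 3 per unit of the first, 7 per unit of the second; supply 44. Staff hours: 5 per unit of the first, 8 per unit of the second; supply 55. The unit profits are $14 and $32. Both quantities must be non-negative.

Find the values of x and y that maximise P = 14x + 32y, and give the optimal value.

At the optimal vertex, 3x + 8y = 37 and 5x + 8y = 55.
Solving simultaneously gives x = 9, y = 5/4.

x = 9, y = 5/4, maximum P = 166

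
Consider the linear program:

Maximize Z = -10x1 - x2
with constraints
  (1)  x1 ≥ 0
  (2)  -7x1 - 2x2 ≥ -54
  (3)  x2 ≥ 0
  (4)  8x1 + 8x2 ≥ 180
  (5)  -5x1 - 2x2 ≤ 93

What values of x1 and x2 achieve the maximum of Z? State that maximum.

Corner points and Z = -10x1 - x2:
  (0, 27) → Z = -27
  (0, 45/2) → Z = -45/2
  (9/5, 207/10) → Z = -387/10

x1 = 0, x2 = 45/2, maximum Z = -45/2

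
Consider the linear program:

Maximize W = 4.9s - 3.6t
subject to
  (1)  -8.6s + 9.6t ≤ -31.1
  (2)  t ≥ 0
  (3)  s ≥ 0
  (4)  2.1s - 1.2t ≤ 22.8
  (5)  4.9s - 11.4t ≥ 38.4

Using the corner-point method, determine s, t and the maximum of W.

s = 76/7, t = 0, maximum W = 266/5

Extreme points and W = 4.9s - 3.6t:
  (76/7, 0) → W = 266/5
  (384/49, 0) → W = 192/5
  (3564/301, 74/43) → W = 11142/215

The optimum lies where t = 0 and 2.1s - 1.2t = 22.8.
Solving simultaneously gives s = 76/7, t = 0.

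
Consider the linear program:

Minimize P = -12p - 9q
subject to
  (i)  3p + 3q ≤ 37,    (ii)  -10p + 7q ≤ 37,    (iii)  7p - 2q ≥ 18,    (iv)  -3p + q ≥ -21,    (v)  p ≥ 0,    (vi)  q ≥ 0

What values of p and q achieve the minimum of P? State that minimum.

Vertices and P = -12p - 9q:
  (128/27, 205/27) → P = -1127/9
  (25/3, 4) → P = -136
  (18/7, 0) → P = -216/7
  (7, 0) → P = -84

The binding constraints are 3p + 3q = 37 and -3p + q = -21.
Solving simultaneously gives p = 25/3, q = 4.

p = 25/3, q = 4, minimum P = -136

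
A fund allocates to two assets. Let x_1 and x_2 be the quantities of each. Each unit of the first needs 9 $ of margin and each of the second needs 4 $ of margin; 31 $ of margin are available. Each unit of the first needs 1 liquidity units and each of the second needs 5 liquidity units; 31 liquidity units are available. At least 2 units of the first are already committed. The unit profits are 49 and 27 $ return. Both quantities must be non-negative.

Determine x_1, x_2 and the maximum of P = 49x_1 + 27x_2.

Corner points and P = 49x_1 + 27x_2:
  (31/9, 0) → P = 1519/9
  (2, 0) → P = 98
  (2, 13/4) → P = 743/4

x_1 = 2, x_2 = 13/4, maximum P = 743/4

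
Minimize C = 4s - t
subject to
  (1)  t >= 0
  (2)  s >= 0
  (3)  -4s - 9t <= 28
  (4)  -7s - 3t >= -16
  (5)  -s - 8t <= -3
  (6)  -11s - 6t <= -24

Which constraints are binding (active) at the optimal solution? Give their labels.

Extreme points and C = 4s - t:
  (0, 16/3) → C = -16/3
  (0, 4) → C = -4
  (119/53, 5/53) → C = 471/53
  (87/41, 9/82) → C = 687/82

The minimum is at (0, 16/3). Substituting into each constraint, equality holds for (2) and (4); the remaining constraints have slack.

(2) and (4)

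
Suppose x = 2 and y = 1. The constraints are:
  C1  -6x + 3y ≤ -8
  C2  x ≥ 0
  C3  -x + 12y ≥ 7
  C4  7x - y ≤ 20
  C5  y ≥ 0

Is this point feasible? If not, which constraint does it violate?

C1: -9 ≤ -8 ✓
C2: 2 ≥ 0 ✓
C3: 10 ≥ 7 ✓
C4: 13 ≤ 20 ✓
C5: 1 ≥ 0 ✓

feasible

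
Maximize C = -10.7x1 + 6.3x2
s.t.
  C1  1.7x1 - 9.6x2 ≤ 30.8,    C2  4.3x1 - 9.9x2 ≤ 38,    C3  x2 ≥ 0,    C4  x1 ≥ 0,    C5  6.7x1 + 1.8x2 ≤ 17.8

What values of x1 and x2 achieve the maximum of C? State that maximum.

x1 = 0, x2 = 89/9, maximum C = 623/10

Feasible corners and C = -10.7x1 + 6.3x2:
  (0, 0) → C = 0
  (178/67, 0) → C = -9523/335
  (0, 89/9) → C = 623/10

At the optimal vertex, x1 = 0 and 6.7x1 + 1.8x2 = 17.8.
Solving simultaneously gives x1 = 0, x2 = 89/9.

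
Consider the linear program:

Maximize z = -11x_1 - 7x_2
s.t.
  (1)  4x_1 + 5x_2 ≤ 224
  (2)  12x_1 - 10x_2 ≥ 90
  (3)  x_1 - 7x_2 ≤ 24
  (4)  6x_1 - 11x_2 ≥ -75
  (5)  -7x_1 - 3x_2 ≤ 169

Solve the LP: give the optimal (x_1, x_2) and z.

x_1 = 195/37, x_2 = -99/37, maximum z = -1452/37

Corner points and z = -11x_1 - 7x_2:
  (1688/33, 128/33) → z = -6488/11
  (2089/74, 822/37) → z = -34487/74
  (195/37, -99/37) → z = -1452/37
  (145/6, 20) → z = -2435/6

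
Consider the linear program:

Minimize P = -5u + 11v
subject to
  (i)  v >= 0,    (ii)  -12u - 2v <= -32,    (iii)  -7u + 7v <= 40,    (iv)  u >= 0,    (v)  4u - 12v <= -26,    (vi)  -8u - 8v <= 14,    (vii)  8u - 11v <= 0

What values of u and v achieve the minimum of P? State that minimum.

u = 11/2, v = 4, minimum P = 33/2

Feasible corners and P = -5u + 11v:
  (72/49, 352/49) → P = 3512/49
  (83/38, 55/19) → P = 795/38
  (11/2, 4) → P = 33/2
The feasible region is unbounded (it extends along (1, 1), (11, 8)), but P strictly increases along every unbounded feasible direction, so there is no improving ray and the minimum is attained at a vertex.

The optimum lies where 4u - 12v = -26 and 8u - 11v = 0.
Solving simultaneously gives u = 11/2, v = 4.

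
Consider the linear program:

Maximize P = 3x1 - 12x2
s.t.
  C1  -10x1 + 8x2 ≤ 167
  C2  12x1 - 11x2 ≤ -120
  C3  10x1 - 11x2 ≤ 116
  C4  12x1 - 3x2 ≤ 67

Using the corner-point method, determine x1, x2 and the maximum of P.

x1 = -877/14, x2 = -402/7, maximum P = 7017/14

Feasible corners and P = 3x1 - 12x2:
  (-877/14, -402/7) → P = 7017/14
  (1037/66, 1337/33) → P = -9659/22
  (1097/96, 187/8) → P = -7879/32

The optimum lies where -10x1 + 8x2 = 167 and 12x1 - 11x2 = -120.
Solving simultaneously gives x1 = -877/14, x2 = -402/7.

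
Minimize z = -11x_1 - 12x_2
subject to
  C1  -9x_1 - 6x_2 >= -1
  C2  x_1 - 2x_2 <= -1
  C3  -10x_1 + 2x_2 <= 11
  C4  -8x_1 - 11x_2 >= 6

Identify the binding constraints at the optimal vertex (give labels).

C2 and C4

Vertices and z = -11x_1 - 12x_2:
  (-10/9, -1/18) → z = 116/9
  (-23/27, 2/27) → z = 229/27
  (-19/18, 2/9) → z = 161/18

The minimum is at (-23/27, 2/27). Substituting into each constraint, equality holds for C2 and C4; the remaining constraints have slack.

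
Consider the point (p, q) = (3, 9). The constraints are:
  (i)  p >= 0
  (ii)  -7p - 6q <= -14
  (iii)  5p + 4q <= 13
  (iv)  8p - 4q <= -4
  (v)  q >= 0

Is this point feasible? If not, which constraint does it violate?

not feasible — violates (iii)

Constraint (iii): 5p + 4q = 51, which is not ≤ 13. All other constraints are satisfied.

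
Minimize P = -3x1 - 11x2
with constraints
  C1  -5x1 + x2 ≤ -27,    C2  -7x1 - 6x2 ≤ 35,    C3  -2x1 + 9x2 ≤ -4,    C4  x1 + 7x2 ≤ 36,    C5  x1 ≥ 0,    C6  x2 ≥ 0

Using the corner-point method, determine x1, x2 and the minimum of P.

The optimum lies where x1 + 7x2 = 36 and x2 = 0.
Solving simultaneously gives x1 = 36, x2 = 0.

x1 = 36, x2 = 0, minimum P = -108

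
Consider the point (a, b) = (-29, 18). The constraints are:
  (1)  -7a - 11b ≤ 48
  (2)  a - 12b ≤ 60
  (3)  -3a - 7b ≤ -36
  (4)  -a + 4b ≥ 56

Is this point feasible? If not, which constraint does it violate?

(1): 5 ≤ 48 ✓
(2): -245 ≤ 60 ✓
(3): -39 ≤ -36 ✓
(4): 101 ≥ 56 ✓

feasible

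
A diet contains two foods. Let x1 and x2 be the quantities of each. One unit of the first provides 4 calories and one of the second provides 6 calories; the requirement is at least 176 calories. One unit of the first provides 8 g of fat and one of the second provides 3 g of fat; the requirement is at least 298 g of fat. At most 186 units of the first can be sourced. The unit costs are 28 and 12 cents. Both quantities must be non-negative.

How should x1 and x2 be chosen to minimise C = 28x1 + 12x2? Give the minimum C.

x1 = 35, x2 = 6, minimum C = 1052

Corner points and C = 28x1 + 12x2:
  (0, 298/3) → C = 1192
  (44, 0) → C = 1232
  (186, 0) → C = 5208
  (35, 6) → C = 1052
The feasible region is unbounded (it extends along (0, 1)), but C strictly increases along every unbounded feasible direction, so there is no improving ray and the minimum is attained at a vertex.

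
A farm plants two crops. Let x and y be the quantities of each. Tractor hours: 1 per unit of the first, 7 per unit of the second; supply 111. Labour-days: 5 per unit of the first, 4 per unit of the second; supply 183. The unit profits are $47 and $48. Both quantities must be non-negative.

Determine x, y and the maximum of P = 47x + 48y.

Feasible corners and P = 47x + 48y:
  (0, 0) → P = 0
  (0, 111/7) → P = 5328/7
  (183/5, 0) → P = 8601/5
  (27, 12) → P = 1845

x = 27, y = 12, maximum P = 1845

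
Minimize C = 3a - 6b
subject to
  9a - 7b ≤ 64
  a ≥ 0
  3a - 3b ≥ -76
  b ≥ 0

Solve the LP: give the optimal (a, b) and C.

Feasible corners and C = 3a - 6b:
  (362/3, 146) → C = -514
  (64/9, 0) → C = 64/3
  (0, 76/3) → C = -152
  (0, 0) → C = 0

a = 362/3, b = 146, minimum C = -514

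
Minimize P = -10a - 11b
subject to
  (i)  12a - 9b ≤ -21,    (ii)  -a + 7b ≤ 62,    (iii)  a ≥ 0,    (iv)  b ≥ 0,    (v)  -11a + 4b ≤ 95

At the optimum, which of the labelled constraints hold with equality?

(i) and (ii)

Feasible corners and P = -10a - 11b:
  (137/25, 241/25) → P = -4021/25
  (0, 7/3) → P = -77/3
  (0, 62/7) → P = -682/7

The minimum is at (137/25, 241/25). Substituting into each constraint, equality holds for (i) and (ii); the remaining constraints have slack.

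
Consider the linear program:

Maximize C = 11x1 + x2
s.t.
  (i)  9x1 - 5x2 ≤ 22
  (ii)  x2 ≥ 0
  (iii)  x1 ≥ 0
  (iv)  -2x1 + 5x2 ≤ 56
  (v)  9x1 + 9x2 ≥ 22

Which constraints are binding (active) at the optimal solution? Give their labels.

(i) and (iv)

Extreme points and C = 11x1 + x2:
  (22/9, 0) → C = 242/9
  (78/7, 548/35) → C = 4838/35
  (0, 56/5) → C = 56/5
  (0, 22/9) → C = 22/9

The maximum is at (78/7, 548/35). Substituting into each constraint, equality holds for (i) and (iv); the remaining constraints have slack.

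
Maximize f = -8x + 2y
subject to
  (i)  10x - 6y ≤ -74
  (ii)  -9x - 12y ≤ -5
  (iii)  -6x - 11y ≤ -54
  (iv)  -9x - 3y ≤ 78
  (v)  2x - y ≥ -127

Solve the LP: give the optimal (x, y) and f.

Corner points and f = -8x + 2y:
  (-245/73, 492/73) → f = 2944/73
  (-340/27, 106/9) → f = 3356/27
  (-153/5, 329/5) → f = 1882/5
The feasible region is unbounded (it extends along (1, 2), (3, 5)), but f strictly decreases along every unbounded feasible direction, so there is no improving ray and the maximum is attained at a vertex.

x = -153/5, y = 329/5, maximum f = 1882/5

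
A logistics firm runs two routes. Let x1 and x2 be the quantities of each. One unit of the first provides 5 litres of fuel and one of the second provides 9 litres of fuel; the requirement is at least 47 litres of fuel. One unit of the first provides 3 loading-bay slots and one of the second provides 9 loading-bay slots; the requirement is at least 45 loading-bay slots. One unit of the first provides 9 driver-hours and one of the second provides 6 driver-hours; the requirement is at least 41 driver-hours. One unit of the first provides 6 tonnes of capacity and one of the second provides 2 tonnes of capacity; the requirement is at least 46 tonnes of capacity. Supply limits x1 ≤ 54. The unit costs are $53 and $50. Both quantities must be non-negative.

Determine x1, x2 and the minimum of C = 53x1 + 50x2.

x1 = 27/4, x2 = 11/4, minimum C = 1981/4

Feasible corners and C = 53x1 + 50x2:
  (0, 23) → C = 1150
  (15, 0) → C = 795
  (54, 0) → C = 2862
  (27/4, 11/4) → C = 1981/4
The feasible region is unbounded (it extends along (0, 1)), but C strictly increases along every unbounded feasible direction, so there is no improving ray and the minimum is attained at a vertex.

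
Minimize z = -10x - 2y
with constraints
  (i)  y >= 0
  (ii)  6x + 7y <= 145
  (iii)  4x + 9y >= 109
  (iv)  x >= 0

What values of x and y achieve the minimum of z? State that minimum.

Corner points and z = -10x - 2y:
  (271/13, 37/13) → z = -2784/13
  (0, 145/7) → z = -290/7
  (0, 109/9) → z = -218/9

The binding constraints are 6x + 7y = 145 and 4x + 9y = 109.
Solving simultaneously gives x = 271/13, y = 37/13.

x = 271/13, y = 37/13, minimum z = -2784/13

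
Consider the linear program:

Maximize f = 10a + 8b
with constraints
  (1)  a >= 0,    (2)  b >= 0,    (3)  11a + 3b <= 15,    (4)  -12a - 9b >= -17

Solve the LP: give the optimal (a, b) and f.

a = 0, b = 17/9, maximum f = 136/9

Vertices and f = 10a + 8b:
  (0, 0) → f = 0
  (0, 17/9) → f = 136/9
  (15/11, 0) → f = 150/11
  (4/3, 1/9) → f = 128/9

The optimum lies where a = 0 and -12a - 9b = -17.
Solving simultaneously gives a = 0, b = 17/9.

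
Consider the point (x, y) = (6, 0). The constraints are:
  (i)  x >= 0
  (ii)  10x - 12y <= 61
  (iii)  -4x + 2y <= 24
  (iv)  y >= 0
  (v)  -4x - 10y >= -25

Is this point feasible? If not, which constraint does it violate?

feasible

(i): 6 ≥ 0 ✓
(ii): 60 ≤ 61 ✓
(iii): -24 ≤ 24 ✓
(iv): 0 ≥ 0 ✓
(v): -24 ≥ -25 ✓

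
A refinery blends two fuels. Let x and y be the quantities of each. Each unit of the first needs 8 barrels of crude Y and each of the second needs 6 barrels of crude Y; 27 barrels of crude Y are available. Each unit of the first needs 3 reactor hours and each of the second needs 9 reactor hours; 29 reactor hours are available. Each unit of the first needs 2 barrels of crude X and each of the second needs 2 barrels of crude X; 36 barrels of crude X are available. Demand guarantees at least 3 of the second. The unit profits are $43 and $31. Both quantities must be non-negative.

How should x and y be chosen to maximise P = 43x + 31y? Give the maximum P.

x = 2/3, y = 3, maximum P = 365/3

At the optimal vertex, 3x + 9y = 29 and y = 3.
Solving simultaneously gives x = 2/3, y = 3.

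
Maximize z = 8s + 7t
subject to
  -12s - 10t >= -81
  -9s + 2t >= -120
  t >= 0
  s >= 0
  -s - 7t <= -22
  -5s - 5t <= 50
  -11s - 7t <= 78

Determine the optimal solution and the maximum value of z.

s = 0, t = 81/10, maximum z = 567/10

At the optimal vertex, -12s - 10t = -81 and s = 0.
Solving simultaneously gives s = 0, t = 81/10.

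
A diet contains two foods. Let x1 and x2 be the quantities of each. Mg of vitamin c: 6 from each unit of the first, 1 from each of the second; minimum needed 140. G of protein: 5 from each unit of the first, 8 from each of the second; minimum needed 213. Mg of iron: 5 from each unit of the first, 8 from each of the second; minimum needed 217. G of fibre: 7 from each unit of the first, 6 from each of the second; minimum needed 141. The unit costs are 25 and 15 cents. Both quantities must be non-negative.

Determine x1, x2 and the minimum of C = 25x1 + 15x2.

Extreme points and C = 25x1 + 15x2:
  (0, 140) → C = 2100
  (217/5, 0) → C = 1085
  (21, 14) → C = 735
The feasible region is unbounded (it extends along (0, 1), (1, 0)), but C strictly increases along every unbounded feasible direction, so there is no improving ray and the minimum is attained at a vertex.

The binding constraints are 6x1 + x2 = 140 and 5x1 + 8x2 = 217.
Solving simultaneously gives x1 = 21, x2 = 14.

x1 = 21, x2 = 14, minimum C = 735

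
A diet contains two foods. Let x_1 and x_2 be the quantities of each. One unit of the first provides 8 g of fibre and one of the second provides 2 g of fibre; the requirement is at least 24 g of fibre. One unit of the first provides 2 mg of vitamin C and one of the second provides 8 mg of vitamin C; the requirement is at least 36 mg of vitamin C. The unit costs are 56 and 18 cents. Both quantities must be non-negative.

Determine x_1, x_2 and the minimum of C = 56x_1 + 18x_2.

Feasible corners and C = 56x_1 + 18x_2:
  (0, 12) → C = 216
  (18, 0) → C = 1008
  (2, 4) → C = 184
The feasible region is unbounded (it extends along (0, 1), (1, 0)), but C strictly increases along every unbounded feasible direction, so there is no improving ray and the minimum is attained at a vertex.

The optimum lies where 8x_1 + 2x_2 = 24 and 2x_1 + 8x_2 = 36.
Solving simultaneously gives x_1 = 2, x_2 = 4.

x_1 = 2, x_2 = 4, minimum C = 184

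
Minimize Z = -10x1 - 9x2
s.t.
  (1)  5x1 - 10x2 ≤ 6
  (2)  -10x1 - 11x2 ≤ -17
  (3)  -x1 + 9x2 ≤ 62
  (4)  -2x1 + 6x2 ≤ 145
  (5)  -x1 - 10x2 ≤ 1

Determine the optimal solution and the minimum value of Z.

Corner points and Z = -10x1 - 9x2:
  (236/155, 5/31) → Z = -517/31
  (674/35, 316/35) → Z = -9584/35
  (-529/101, 637/101) → Z = -443/101

The binding constraints are 5x1 - 10x2 = 6 and -x1 + 9x2 = 62.
Solving simultaneously gives x1 = 674/35, x2 = 316/35.

x1 = 674/35, x2 = 316/35, minimum Z = -9584/35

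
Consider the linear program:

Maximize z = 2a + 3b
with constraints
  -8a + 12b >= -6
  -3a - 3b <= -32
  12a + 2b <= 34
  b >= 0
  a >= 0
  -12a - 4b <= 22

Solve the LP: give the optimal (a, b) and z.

a = 0, b = 17, maximum z = 51

Vertices and z = 2a + 3b:
  (19/15, 47/5) → z = 461/15
  (0, 32/3) → z = 32
  (0, 17) → z = 51

The binding constraints are 12a + 2b = 34 and a = 0.
Solving simultaneously gives a = 0, b = 17.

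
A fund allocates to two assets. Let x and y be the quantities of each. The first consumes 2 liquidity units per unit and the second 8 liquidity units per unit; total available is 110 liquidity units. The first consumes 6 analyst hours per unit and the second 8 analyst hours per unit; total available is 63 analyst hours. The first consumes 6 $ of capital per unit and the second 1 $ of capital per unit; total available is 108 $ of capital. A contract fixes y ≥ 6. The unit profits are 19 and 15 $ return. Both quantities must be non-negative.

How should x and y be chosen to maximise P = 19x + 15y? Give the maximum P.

x = 5/2, y = 6, maximum P = 275/2

Vertices and P = 19x + 15y:
  (0, 63/8) → P = 945/8
  (0, 6) → P = 90
  (5/2, 6) → P = 275/2

At the optimal vertex, 6x + 8y = 63 and y = 6.
Solving simultaneously gives x = 5/2, y = 6.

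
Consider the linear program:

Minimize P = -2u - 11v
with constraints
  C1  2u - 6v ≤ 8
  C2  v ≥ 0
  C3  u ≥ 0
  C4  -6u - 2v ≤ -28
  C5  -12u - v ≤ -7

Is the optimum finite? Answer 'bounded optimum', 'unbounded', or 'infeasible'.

unbounded

From the feasible point (23/5, 1/5), moving in the direction (0, 1) keeps every constraint satisfied while P decreases without bound.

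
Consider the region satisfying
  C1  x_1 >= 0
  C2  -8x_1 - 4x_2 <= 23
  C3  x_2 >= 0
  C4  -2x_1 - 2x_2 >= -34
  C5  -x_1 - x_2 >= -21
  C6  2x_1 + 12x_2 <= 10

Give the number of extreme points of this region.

Pairwise boundary intersections that survive every other constraint:
  (0, 0)
  (0, 5/6)
  (5, 0)

3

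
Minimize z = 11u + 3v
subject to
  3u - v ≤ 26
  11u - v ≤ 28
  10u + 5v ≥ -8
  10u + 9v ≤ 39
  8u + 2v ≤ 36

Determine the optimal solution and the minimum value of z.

u = -267/40, v = 47/4, minimum z = -1527/40

Extreme points and z = 11u + 3v:
  (132/65, -368/65) → z = 348/65
  (291/109, 149/109) → z = 3648/109
  (-267/40, 47/4) → z = -1527/40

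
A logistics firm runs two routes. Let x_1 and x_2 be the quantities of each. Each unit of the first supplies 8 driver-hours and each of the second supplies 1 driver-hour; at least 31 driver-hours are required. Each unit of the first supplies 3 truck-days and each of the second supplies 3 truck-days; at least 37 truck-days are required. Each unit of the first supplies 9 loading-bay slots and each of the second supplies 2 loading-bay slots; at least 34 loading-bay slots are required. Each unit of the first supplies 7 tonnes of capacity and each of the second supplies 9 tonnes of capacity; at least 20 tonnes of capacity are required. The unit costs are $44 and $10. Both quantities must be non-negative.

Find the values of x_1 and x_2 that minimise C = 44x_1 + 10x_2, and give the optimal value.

x_1 = 8/3, x_2 = 29/3, minimum C = 214

Corner points and C = 44x_1 + 10x_2:
  (0, 31) → C = 310
  (37/3, 0) → C = 1628/3
  (8/3, 29/3) → C = 214
The feasible region is unbounded (it extends along (0, 1), (1, 0)), but C strictly increases along every unbounded feasible direction, so there is no improving ray and the minimum is attained at a vertex.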